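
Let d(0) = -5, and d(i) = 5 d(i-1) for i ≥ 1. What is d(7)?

d(1) = 5·(-5) = -25
d(2) = 5·(-25) = -125
d(3) = 5·(-125) = -625
d(4) = 5·(-625) = -3125
d(5) = 5·(-3125) = -15625
d(6) = 5·(-15625) = -78125
d(7) = 5·(-78125) = -390625

-390625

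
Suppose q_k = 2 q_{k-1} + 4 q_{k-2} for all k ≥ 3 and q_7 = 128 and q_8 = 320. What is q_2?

Rearranging, q_{k-2} = (q_k - 2 q_{k-1}) / 4.
q_6 = (320 - 2(128)) / 4 = 64/4 = 16
q_5 = (128 - 2(16)) / 4 = 96/4 = 24
q_4 = (16 - 2(24)) / 4 = -32/4 = -8
q_3 = (24 - 2(-8)) / 4 = 40/4 = 10
q_2 = (-8 - 2(10)) / 4 = -28/4 = -7

-7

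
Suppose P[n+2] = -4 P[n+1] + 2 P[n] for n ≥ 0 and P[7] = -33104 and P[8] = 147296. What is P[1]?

Rearranging, P[n-2] = (P[n] + 4 P[n-1]) / 2.
P[6] = (147296 + 4*(-33104)) / 2 = 14880/2 = 7440
P[5] = (-33104 + 4*7440) / 2 = -3344/2 = -1672
P[4] = (7440 + 4*(-1672)) / 2 = 752/2 = 376
P[3] = (-1672 + 4*376) / 2 = -168/2 = -84
P[2] = (376 + 4*(-84)) / 2 = 40/2 = 20
P[1] = (-84 + 4*20) / 2 = -4/2 = -2

-2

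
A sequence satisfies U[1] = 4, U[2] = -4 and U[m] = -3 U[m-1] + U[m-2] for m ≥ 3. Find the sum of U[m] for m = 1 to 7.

U[3] = -3*(-4) + 4 = 16
U[4] = -3*16 + (-4) = -52
U[5] = -3*(-52) + 16 = 172
U[6] = -3*172 + (-52) = -568
U[7] = -3*(-568) + 172 = 1876
Sum = 4 + (-4) + 16 + (-52) + 172 + (-568) + 1876 = 1444

1444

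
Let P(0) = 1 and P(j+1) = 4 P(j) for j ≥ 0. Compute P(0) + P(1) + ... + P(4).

341

P(1) = 4·1 = 4
P(2) = 4·4 = 16
P(3) = 4·16 = 64
P(4) = 4·64 = 256
Sum = 1 + 4 + 16 + 64 + 256 = 341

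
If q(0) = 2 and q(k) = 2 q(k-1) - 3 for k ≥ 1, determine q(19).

-524285

The fixed point is -3/(1 - 2) = 3, so q(k) - 3 = 2(q(k-1) - 3).
Hence q(k) = -1·2^k + 3.
q(19) = -1·2^{19} + 3 = -1·524288 + 3 = -524285.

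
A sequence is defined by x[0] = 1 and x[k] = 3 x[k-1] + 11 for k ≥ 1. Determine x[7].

14210

x[1] = 3*1 + 11 = 14
x[2] = 3*14 + 11 = 53
x[3] = 3*53 + 11 = 170
x[4] = 3*170 + 11 = 521
x[5] = 3*521 + 11 = 1574
x[6] = 3*1574 + 11 = 4733
x[7] = 3*4733 + 11 = 14210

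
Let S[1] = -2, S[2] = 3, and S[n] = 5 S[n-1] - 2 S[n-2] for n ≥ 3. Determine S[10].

S[3] = 5*3 - 2*(-2) = 19
S[4] = 5*19 - 2*3 = 89
S[5] = 5*89 - 2*19 = 407
S[6] = 5*407 - 2*89 = 1857
S[7] = 5*1857 - 2*407 = 8471
S[8] = 5*8471 - 2*1857 = 38641
S[9] = 5*38641 - 2*8471 = 176263
S[10] = 5*176263 - 2*38641 = 804033

804033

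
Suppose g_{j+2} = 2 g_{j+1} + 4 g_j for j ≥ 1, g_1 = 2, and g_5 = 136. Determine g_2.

Let g_2 = w.
g_3 = 8 + 2w
g_4 = 16 + 8w
g_5 = 64 + 24w
So 64 + 24w = 136, giving w = 3.

3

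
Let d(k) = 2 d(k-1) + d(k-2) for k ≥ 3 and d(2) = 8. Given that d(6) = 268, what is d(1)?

Let d(1) = y.
d(3) = 16 + y
d(4) = 40 + 2y
d(5) = 96 + 5y
d(6) = 232 + 12y
So 232 + 12y = 268, giving y = 3.

3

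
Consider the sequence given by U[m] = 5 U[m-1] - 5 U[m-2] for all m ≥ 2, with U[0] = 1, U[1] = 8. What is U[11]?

U[2] = 5(8) - 5(1) = 35
U[3] = 5(35) - 5(8) = 135
U[4] = 5(135) - 5(35) = 500
U[5] = 5(500) - 5(135) = 1825
U[6] = 5(1825) - 5(500) = 6625
U[7] = 5(6625) - 5(1825) = 24000
U[8] = 5(24000) - 5(6625) = 86875
U[9] = 5(86875) - 5(24000) = 314375
U[10] = 5(314375) - 5(86875) = 1137500
U[11] = 5(1137500) - 5(314375) = 4115625

4115625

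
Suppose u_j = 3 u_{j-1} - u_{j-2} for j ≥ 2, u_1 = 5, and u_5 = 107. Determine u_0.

Let u_0 = y.
u_2 = 15 - y
u_3 = 40 - 3y
u_4 = 105 - 8y
u_5 = 275 - 21y
So 275 - 21y = 107, giving y = 8.

8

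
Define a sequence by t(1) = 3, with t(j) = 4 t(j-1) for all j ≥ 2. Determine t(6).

t(2) = 4·3 = 12
t(3) = 4·12 = 48
t(4) = 4·48 = 192
t(5) = 4·192 = 768
t(6) = 4·768 = 3072

3072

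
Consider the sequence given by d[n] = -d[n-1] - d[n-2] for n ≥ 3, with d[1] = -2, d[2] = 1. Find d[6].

1

d[3] = -1 - (-2) = 1
d[4] = -1 - 1 = -2
d[5] = -(-2) - 1 = 1
d[6] = -1 - (-2) = 1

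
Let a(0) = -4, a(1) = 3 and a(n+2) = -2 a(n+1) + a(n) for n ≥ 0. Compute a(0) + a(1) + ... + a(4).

a(2) = -2·3 + (-4) = -10
a(3) = -2·(-10) + 3 = 23
a(4) = -2·23 + (-10) = -56
Sum = (-4) + 3 + (-10) + 23 + (-56) = -44

-44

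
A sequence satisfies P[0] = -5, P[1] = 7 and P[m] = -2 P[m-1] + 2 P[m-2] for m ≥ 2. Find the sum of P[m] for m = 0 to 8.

P[2] = -2(7) + 2(-5) = -24
P[3] = -2(-24) + 2(7) = 62
P[4] = -2(62) + 2(-24) = -172
P[5] = -2(-172) + 2(62) = 468
P[6] = -2(468) + 2(-172) = -1280
P[7] = -2(-1280) + 2(468) = 3496
P[8] = -2(3496) + 2(-1280) = -9552
Sum = (-5) + 7 + (-24) + 62 + (-172) + 468 + (-1280) + 3496 + (-9552) = -7000

-7000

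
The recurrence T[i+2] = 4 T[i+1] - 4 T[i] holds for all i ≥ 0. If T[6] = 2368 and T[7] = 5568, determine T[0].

Rearranging, T[i-2] = (T[i] - 4 T[i-1]) / -4.
T[5] = (5568 - 4*2368) / -4 = -3904/-4 = 976
T[4] = (2368 - 4*976) / -4 = -1536/-4 = 384
T[3] = (976 - 4*384) / -4 = -560/-4 = 140
T[2] = (384 - 4*140) / -4 = -176/-4 = 44
T[1] = (140 - 4*44) / -4 = -36/-4 = 9
T[0] = (44 - 4*9) / -4 = 8/-4 = -2

-2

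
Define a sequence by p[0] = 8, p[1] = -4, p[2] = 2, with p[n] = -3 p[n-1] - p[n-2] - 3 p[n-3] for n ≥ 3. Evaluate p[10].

59042

p[3] = -3·2 - (-4) - 3·8 = -26
p[4] = -3·(-26) - 2 - 3·(-4) = 88
p[5] = -3·88 - (-26) - 3·2 = -244
p[6] = -3·(-244) - 88 - 3·(-26) = 722
p[7] = -3·722 - (-244) - 3·88 = -2186
p[8] = -3·(-2186) - 722 - 3·(-244) = 6568
p[9] = -3·6568 - (-2186) - 3·722 = -19684
p[10] = -3·(-19684) - 6568 - 3·(-2186) = 59042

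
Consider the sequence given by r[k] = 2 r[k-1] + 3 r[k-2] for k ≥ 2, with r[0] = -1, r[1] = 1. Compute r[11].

1

r[2] = 2·1 + 3·(-1) = -1
r[3] = 2·(-1) + 3·1 = 1
r[4] = 2·1 + 3·(-1) = -1
r[5] = 2·(-1) + 3·1 = 1
r[6] = 2·1 + 3·(-1) = -1
r[7] = 2·(-1) + 3·1 = 1
r[8] = 2·1 + 3·(-1) = -1
r[9] = 2·(-1) + 3·1 = 1
r[10] = 2·1 + 3·(-1) = -1
r[11] = 2·(-1) + 3·1 = 1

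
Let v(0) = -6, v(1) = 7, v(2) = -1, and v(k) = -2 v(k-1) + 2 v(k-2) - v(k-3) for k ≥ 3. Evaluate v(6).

v(3) = -2*(-1) + 2*7 - (-6) = 22
v(4) = -2*22 + 2*(-1) - 7 = -53
v(5) = -2*(-53) + 2*22 - (-1) = 151
v(6) = -2*151 + 2*(-53) - 22 = -430

-430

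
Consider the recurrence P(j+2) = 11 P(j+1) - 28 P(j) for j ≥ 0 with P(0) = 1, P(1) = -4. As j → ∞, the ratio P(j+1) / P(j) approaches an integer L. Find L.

7

The characteristic equation is r^2 - 11r + 28 = 0, which factors as (r - 7)(r - 4) = 0.
So the roots are 7 and 4. Since |7| > |4| and the coefficient of 7^j is non-zero, the ratio tends to 7.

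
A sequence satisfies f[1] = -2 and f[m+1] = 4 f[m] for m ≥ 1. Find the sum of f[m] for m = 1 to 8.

-43690

f[2] = 4(-2) = -8
f[3] = 4(-8) = -32
f[4] = 4(-32) = -128
f[5] = 4(-128) = -512
f[6] = 4(-512) = -2048
f[7] = 4(-2048) = -8192
f[8] = 4(-8192) = -32768
Sum = (-2) + (-8) + (-32) + (-128) + (-512) + (-2048) + (-8192) + (-32768) = -43690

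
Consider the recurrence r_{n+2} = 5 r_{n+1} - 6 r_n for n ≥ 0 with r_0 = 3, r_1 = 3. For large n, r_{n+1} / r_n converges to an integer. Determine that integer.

3

The characteristic equation is r^2 - 5r + 6 = 0, which factors as (r - 3)(r - 2) = 0.
So the roots are 3 and 2. Since |3| > |2| and the coefficient of 3^n is non-zero, the ratio tends to 3.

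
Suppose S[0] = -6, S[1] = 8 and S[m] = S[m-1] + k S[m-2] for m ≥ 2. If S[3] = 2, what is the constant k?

S[2] = 8 - 6k
S[3] = 8 + 2k
So 8 + 2k = 2, giving k = -3.

-3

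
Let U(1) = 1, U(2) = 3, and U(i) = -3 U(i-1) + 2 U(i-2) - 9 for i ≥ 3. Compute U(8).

U(3) = -3(3) + 2(1) - 9 = -16
U(4) = -3(-16) + 2(3) - 9 = 45
U(5) = -3(45) + 2(-16) - 9 = -176
U(6) = -3(-176) + 2(45) - 9 = 609
U(7) = -3(609) + 2(-176) - 9 = -2188
U(8) = -3(-2188) + 2(609) - 9 = 7773

7773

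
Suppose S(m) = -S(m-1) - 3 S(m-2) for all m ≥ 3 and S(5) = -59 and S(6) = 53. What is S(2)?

-7

Rearranging, S(m-2) = (S(m) + S(m-1)) / -3.
S(4) = (53 + (-59)) / -3 = -6/-3 = 2
S(3) = (-59 + 2) / -3 = -57/-3 = 19
S(2) = (2 + 19) / -3 = 21/-3 = -7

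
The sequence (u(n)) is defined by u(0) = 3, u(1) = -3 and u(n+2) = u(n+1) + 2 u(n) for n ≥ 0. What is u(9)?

u(2) = (-3) + 2*3 = 3
u(3) = 3 + 2*(-3) = -3
u(4) = (-3) + 2*3 = 3
u(5) = 3 + 2*(-3) = -3
u(6) = (-3) + 2*3 = 3
u(7) = 3 + 2*(-3) = -3
u(8) = (-3) + 2*3 = 3
u(9) = 3 + 2*(-3) = -3

-3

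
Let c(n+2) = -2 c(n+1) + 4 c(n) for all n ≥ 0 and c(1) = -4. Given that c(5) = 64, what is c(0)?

-4

Let c(0) = v.
c(2) = 8 + 4v
c(3) = -32 - 8v
c(4) = 96 + 32v
c(5) = -320 - 96v
So -320 - 96v = 64, giving v = -4.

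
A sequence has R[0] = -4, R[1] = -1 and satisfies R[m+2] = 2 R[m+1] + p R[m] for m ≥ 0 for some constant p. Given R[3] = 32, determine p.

R[2] = -2 - 4p
R[3] = -4 - 9p
So -4 - 9p = 32, giving p = -4.

-4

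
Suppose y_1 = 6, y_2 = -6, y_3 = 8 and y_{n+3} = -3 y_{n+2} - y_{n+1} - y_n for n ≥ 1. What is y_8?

y_4 = -3(8) - (-6) - 6 = -24
y_5 = -3(-24) - 8 - (-6) = 70
y_6 = -3(70) - (-24) - 8 = -194
y_7 = -3(-194) - 70 - (-24) = 536
y_8 = -3(536) - (-194) - 70 = -1484

-1484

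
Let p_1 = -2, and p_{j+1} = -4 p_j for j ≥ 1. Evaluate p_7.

-8192

p_2 = -4(-2) = 8
p_3 = -4(8) = -32
p_4 = -4(-32) = 128
p_5 = -4(128) = -512
p_6 = -4(-512) = 2048
p_7 = -4(2048) = -8192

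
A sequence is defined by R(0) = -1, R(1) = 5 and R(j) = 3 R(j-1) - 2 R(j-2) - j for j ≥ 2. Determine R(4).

62

R(2) = 3·5 - 2·(-1) - 2 = 15
R(3) = 3·15 - 2·5 - 3 = 32
R(4) = 3·32 - 2·15 - 4 = 62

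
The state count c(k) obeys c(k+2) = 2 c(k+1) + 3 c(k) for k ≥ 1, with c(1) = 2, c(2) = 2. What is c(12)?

177146

c(3) = 2*2 + 3*2 = 10
c(4) = 2*10 + 3*2 = 26
c(5) = 2*26 + 3*10 = 82
c(6) = 2*82 + 3*26 = 242
c(7) = 2*242 + 3*82 = 730
c(8) = 2*730 + 3*242 = 2186
c(9) = 2*2186 + 3*730 = 6562
c(10) = 2*6562 + 3*2186 = 19682
c(11) = 2*19682 + 3*6562 = 59050
c(12) = 2*59050 + 3*19682 = 177146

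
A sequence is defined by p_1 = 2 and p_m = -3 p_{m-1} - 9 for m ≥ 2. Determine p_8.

-9297

p_2 = -3·2 - 9 = -15
p_3 = -3·(-15) - 9 = 36
p_4 = -3·36 - 9 = -117
p_5 = -3·(-117) - 9 = 342
p_6 = -3·342 - 9 = -1035
p_7 = -3·(-1035) - 9 = 3096
p_8 = -3·3096 - 9 = -9297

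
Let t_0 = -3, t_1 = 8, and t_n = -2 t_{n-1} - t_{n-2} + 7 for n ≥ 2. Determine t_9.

20

t_2 = -2·8 - (-3) + 7 = -6
t_3 = -2·(-6) - 8 + 7 = 11
t_4 = -2·11 - (-6) + 7 = -9
t_5 = -2·(-9) - 11 + 7 = 14
t_6 = -2·14 - (-9) + 7 = -12
t_7 = -2·(-12) - 14 + 7 = 17
t_8 = -2·17 - (-12) + 7 = -15
t_9 = -2·(-15) - 17 + 7 = 20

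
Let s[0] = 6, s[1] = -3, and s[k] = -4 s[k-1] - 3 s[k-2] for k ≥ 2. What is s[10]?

-88566

s[2] = -4(-3) - 3(6) = -6
s[3] = -4(-6) - 3(-3) = 33
s[4] = -4(33) - 3(-6) = -114
s[5] = -4(-114) - 3(33) = 357
s[6] = -4(357) - 3(-114) = -1086
s[7] = -4(-1086) - 3(357) = 3273
s[8] = -4(3273) - 3(-1086) = -9834
s[9] = -4(-9834) - 3(3273) = 29517
s[10] = -4(29517) - 3(-9834) = -88566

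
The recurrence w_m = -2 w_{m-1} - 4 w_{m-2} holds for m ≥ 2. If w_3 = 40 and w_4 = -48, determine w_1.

Rearranging, w_{m-2} = (w_m + 2 w_{m-1}) / -4.
w_2 = (-48 + 2*40) / -4 = 32/-4 = -8
w_1 = (40 + 2*(-8)) / -4 = 24/-4 = -6

-6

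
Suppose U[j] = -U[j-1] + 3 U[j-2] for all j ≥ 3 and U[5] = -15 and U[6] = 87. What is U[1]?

Rearranging, U[j-2] = (U[j] + U[j-1]) / 3.
U[4] = (87 + (-15)) / 3 = 72/3 = 24
U[3] = (-15 + 24) / 3 = 9/3 = 3
U[2] = (24 + 3) / 3 = 27/3 = 9
U[1] = (3 + 9) / 3 = 12/3 = 4

4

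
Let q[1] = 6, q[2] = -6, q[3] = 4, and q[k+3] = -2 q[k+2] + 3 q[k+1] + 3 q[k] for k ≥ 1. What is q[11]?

q[4] = -2·4 + 3·(-6) + 3·6 = -8
q[5] = -2·(-8) + 3·4 + 3·(-6) = 10
q[6] = -2·10 + 3·(-8) + 3·4 = -32
q[7] = -2·(-32) + 3·10 + 3·(-8) = 70
q[8] = -2·70 + 3·(-32) + 3·10 = -206
q[9] = -2·(-206) + 3·70 + 3·(-32) = 526
q[10] = -2·526 + 3·(-206) + 3·70 = -1460
q[11] = -2·(-1460) + 3·526 + 3·(-206) = 3880

3880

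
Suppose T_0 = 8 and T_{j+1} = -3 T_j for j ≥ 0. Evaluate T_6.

T_1 = -3(8) = -24
T_2 = -3(-24) = 72
T_3 = -3(72) = -216
T_4 = -3(-216) = 648
T_5 = -3(648) = -1944
T_6 = -3(-1944) = 5832

5832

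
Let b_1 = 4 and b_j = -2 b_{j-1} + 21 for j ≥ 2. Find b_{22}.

The fixed point is 21/(1 + 2) = 7, so b_j - 7 = -2(b_{j-1} - 7).
Hence b_j = -3·(-2)^{j-1} + 7.
b_{22} = -3·(-2)^{21} + 7 = -3·-2097152 + 7 = 6291463.

6291463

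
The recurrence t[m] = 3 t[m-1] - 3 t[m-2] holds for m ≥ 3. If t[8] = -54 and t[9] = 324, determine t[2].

Rearranging, t[m-2] = (t[m] - 3 t[m-1]) / -3.
t[7] = (324 - 3(-54)) / -3 = 486/-3 = -162
t[6] = (-54 - 3(-162)) / -3 = 432/-3 = -144
t[5] = (-162 - 3(-144)) / -3 = 270/-3 = -90
t[4] = (-144 - 3(-90)) / -3 = 126/-3 = -42
t[3] = (-90 - 3(-42)) / -3 = 36/-3 = -12
t[2] = (-42 - 3(-12)) / -3 = -6/-3 = 2

2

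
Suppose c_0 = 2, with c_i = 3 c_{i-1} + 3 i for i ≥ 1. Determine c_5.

c_1 = 3·2 + 3 = 9
c_2 = 3·9 + 6 = 33
c_3 = 3·33 + 9 = 108
c_4 = 3·108 + 12 = 336
c_5 = 3·336 + 15 = 1023

1023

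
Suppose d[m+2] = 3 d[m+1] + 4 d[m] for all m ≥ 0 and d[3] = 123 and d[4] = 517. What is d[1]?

3

Rearranging, d[m-2] = (d[m] - 3 d[m-1]) / 4.
d[2] = (517 - 3*123) / 4 = 148/4 = 37
d[1] = (123 - 3*37) / 4 = 12/4 = 3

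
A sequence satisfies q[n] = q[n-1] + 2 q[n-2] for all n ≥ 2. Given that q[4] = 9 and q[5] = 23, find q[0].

Rearranging, q[n-2] = (q[n] - q[n-1]) / 2.
q[3] = (23 - 9) / 2 = 14/2 = 7
q[2] = (9 - 7) / 2 = 2/2 = 1
q[1] = (7 - 1) / 2 = 6/2 = 3
q[0] = (1 - 3) / 2 = -2/2 = -1

-1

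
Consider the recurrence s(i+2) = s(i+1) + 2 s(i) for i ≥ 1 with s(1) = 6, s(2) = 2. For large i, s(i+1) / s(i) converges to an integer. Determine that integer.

2

The characteristic equation is r^2 - r - 2 = 0, which factors as (r - 2)(r + 1) = 0.
So the roots are 2 and -1. Since |2| > |-1| and the coefficient of 2^i is non-zero, the ratio tends to 2.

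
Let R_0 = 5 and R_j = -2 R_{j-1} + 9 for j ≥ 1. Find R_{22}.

The fixed point is 9/(1 + 2) = 3, so R_j - 3 = -2(R_{j-1} - 3).
Hence R_j = 2·(-2)^j + 3.
R_{22} = 2·(-2)^{22} + 3 = 2·4194304 + 3 = 8388611.

8388611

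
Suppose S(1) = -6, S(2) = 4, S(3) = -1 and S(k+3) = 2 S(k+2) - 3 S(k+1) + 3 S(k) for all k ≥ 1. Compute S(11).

S(4) = 2·(-1) - 3·4 + 3·(-6) = -32
S(5) = 2·(-32) - 3·(-1) + 3·4 = -49
S(6) = 2·(-49) - 3·(-32) + 3·(-1) = -5
S(7) = 2·(-5) - 3·(-49) + 3·(-32) = 41
S(8) = 2·41 - 3·(-5) + 3·(-49) = -50
S(9) = 2·(-50) - 3·41 + 3·(-5) = -238
S(10) = 2·(-238) - 3·(-50) + 3·41 = -203
S(11) = 2·(-203) - 3·(-238) + 3·(-50) = 158

158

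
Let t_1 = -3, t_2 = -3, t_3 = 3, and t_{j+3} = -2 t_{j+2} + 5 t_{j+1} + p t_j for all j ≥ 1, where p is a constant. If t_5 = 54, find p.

-1

t_4 = -21 - 3p
t_5 = 57 + 3p
So 57 + 3p = 54, giving p = -1.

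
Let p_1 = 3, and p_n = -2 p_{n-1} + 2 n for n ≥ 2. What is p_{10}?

p_2 = -2(3) + 4 = -2
p_3 = -2(-2) + 6 = 10
p_4 = -2(10) + 8 = -12
p_5 = -2(-12) + 10 = 34
p_6 = -2(34) + 12 = -56
p_7 = -2(-56) + 14 = 126
p_8 = -2(126) + 16 = -236
p_9 = -2(-236) + 18 = 490
p_{10} = -2(490) + 20 = -960

-960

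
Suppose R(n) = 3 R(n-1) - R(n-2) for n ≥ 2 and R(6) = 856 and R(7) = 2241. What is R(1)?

Rearranging, R(n-2) = -(R(n) - 3 R(n-1)).
R(5) = -(2241 - 3*856) = 327
R(4) = -(856 - 3*327) = 125
R(3) = -(327 - 3*125) = 48
R(2) = -(125 - 3*48) = 19
R(1) = -(48 - 3*19) = 9

9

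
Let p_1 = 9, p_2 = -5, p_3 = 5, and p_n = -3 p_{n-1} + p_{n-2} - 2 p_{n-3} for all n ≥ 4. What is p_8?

-5223

p_4 = -3(5) + (-5) - 2(9) = -38
p_5 = -3(-38) + 5 - 2(-5) = 129
p_6 = -3(129) + (-38) - 2(5) = -435
p_7 = -3(-435) + 129 - 2(-38) = 1510
p_8 = -3(1510) + (-435) - 2(129) = -5223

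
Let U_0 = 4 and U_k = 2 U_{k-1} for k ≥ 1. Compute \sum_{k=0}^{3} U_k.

U_1 = 2(4) = 8
U_2 = 2(8) = 16
U_3 = 2(16) = 32
Sum = 4 + 8 + 16 + 32 = 60

60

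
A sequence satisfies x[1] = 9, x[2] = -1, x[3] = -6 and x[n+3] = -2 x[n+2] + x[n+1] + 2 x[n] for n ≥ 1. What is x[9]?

-1266

x[4] = -2(-6) + (-1) + 2(9) = 29
x[5] = -2(29) + (-6) + 2(-1) = -66
x[6] = -2(-66) + 29 + 2(-6) = 149
x[7] = -2(149) + (-66) + 2(29) = -306
x[8] = -2(-306) + 149 + 2(-66) = 629
x[9] = -2(629) + (-306) + 2(149) = -1266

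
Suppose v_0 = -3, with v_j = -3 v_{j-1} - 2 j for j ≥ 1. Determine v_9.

51663

v_1 = -3*(-3) - 2 = 7
v_2 = -3*7 - 4 = -25
v_3 = -3*(-25) - 6 = 69
v_4 = -3*69 - 8 = -215
v_5 = -3*(-215) - 10 = 635
v_6 = -3*635 - 12 = -1917
v_7 = -3*(-1917) - 14 = 5737
v_8 = -3*5737 - 16 = -17227
v_9 = -3*(-17227) - 18 = 51663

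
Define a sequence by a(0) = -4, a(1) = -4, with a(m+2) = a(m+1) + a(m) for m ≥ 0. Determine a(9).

a(2) = (-4) + (-4) = -8
a(3) = (-8) + (-4) = -12
a(4) = (-12) + (-8) = -20
a(5) = (-20) + (-12) = -32
a(6) = (-32) + (-20) = -52
a(7) = (-52) + (-32) = -84
a(8) = (-84) + (-52) = -136
a(9) = (-136) + (-84) = -220

-220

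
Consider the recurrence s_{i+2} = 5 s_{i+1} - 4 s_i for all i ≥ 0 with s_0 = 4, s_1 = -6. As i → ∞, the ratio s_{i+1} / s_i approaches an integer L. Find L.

The characteristic equation is r^2 - 5r + 4 = 0, which factors as (r - 4)(r - 1) = 0.
So the roots are 4 and 1. Since |4| > |1| and the coefficient of 4^i is non-zero, the ratio tends to 4.

4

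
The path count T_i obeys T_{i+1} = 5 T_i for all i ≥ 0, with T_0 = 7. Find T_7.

T_1 = 5*7 = 35
T_2 = 5*35 = 175
T_3 = 5*175 = 875
T_4 = 5*875 = 4375
T_5 = 5*4375 = 21875
T_6 = 5*21875 = 109375
T_7 = 5*109375 = 546875

546875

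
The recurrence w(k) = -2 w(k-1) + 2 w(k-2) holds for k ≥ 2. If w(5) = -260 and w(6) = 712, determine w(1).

Rearranging, w(k-2) = (w(k) + 2 w(k-1)) / 2.
w(4) = (712 + 2(-260)) / 2 = 192/2 = 96
w(3) = (-260 + 2(96)) / 2 = -68/2 = -34
w(2) = (96 + 2(-34)) / 2 = 28/2 = 14
w(1) = (-34 + 2(14)) / 2 = -6/2 = -3

-3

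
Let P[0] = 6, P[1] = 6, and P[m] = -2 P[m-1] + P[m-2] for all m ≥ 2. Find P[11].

P[2] = -2*6 + 6 = -6
P[3] = -2*(-6) + 6 = 18
P[4] = -2*18 + (-6) = -42
P[5] = -2*(-42) + 18 = 102
P[6] = -2*102 + (-42) = -246
P[7] = -2*(-246) + 102 = 594
P[8] = -2*594 + (-246) = -1434
P[9] = -2*(-1434) + 594 = 3462
P[10] = -2*3462 + (-1434) = -8358
P[11] = -2*(-8358) + 3462 = 20178

20178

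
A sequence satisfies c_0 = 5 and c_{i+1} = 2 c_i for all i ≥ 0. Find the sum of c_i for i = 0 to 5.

c_1 = 2·5 = 10
c_2 = 2·10 = 20
c_3 = 2·20 = 40
c_4 = 2·40 = 80
c_5 = 2·80 = 160
Sum = 5 + 10 + 20 + 40 + 80 + 160 = 315

315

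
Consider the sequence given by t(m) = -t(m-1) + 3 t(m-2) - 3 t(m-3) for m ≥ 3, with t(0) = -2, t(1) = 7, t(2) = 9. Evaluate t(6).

-129

t(3) = -9 + 3(7) - 3(-2) = 18
t(4) = -18 + 3(9) - 3(7) = -12
t(5) = -(-12) + 3(18) - 3(9) = 39
t(6) = -39 + 3(-12) - 3(18) = -129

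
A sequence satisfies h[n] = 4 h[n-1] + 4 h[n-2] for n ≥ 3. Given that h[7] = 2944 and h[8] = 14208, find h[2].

Rearranging, h[n-2] = (h[n] - 4 h[n-1]) / 4.
h[6] = (14208 - 4*2944) / 4 = 2432/4 = 608
h[5] = (2944 - 4*608) / 4 = 512/4 = 128
h[4] = (608 - 4*128) / 4 = 96/4 = 24
h[3] = (128 - 4*24) / 4 = 32/4 = 8
h[2] = (24 - 4*8) / 4 = -8/4 = -2

-2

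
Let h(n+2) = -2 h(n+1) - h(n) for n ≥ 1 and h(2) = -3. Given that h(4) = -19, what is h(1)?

-5

Let h(1) = x.
h(3) = 6 - x
h(4) = -9 + 2x
So -9 + 2x = -19, giving x = -5.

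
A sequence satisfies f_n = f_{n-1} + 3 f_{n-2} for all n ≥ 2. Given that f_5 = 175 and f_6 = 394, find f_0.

2

Rearranging, f_{n-2} = (f_n - f_{n-1}) / 3.
f_4 = (394 - 175) / 3 = 219/3 = 73
f_3 = (175 - 73) / 3 = 102/3 = 34
f_2 = (73 - 34) / 3 = 39/3 = 13
f_1 = (34 - 13) / 3 = 21/3 = 7
f_0 = (13 - 7) / 3 = 6/3 = 2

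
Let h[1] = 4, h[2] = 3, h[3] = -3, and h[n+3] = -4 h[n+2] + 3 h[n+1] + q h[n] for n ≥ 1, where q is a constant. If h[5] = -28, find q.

-5

h[4] = 21 + 4q
h[5] = -93 - 13q
So -93 - 13q = -28, giving q = -5.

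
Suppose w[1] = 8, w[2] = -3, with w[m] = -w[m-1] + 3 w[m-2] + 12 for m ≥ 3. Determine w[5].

165

w[3] = -(-3) + 3*8 + 12 = 39
w[4] = -39 + 3*(-3) + 12 = -36
w[5] = -(-36) + 3*39 + 12 = 165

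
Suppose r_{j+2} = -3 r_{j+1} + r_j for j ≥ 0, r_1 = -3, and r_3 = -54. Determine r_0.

8

Let r_0 = w.
r_2 = 9 + w
r_3 = -30 - 3w
So -30 - 3w = -54, giving w = 8.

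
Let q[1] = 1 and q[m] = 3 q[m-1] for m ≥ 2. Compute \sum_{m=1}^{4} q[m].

40

q[2] = 3(1) = 3
q[3] = 3(3) = 9
q[4] = 3(9) = 27
Sum = 1 + 3 + 9 + 27 = 40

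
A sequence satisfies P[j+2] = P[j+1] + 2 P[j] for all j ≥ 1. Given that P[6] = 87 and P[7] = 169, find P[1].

Rearranging, P[j-2] = (P[j] - P[j-1]) / 2.
P[5] = (169 - 87) / 2 = 82/2 = 41
P[4] = (87 - 41) / 2 = 46/2 = 23
P[3] = (41 - 23) / 2 = 18/2 = 9
P[2] = (23 - 9) / 2 = 14/2 = 7
P[1] = (9 - 7) / 2 = 2/2 = 1

1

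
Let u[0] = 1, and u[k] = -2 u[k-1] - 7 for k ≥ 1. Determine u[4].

u[1] = -2·1 - 7 = -9
u[2] = -2·(-9) - 7 = 11
u[3] = -2·11 - 7 = -29
u[4] = -2·(-29) - 7 = 51

51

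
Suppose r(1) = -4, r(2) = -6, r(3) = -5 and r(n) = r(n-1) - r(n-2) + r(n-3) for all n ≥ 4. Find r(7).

r(4) = (-5) - (-6) + (-4) = -3
r(5) = (-3) - (-5) + (-6) = -4
r(6) = (-4) - (-3) + (-5) = -6
r(7) = (-6) - (-4) + (-3) = -5

-5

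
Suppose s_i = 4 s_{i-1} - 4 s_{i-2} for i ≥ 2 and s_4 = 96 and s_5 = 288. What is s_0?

Rearranging, s_{i-2} = (s_i - 4 s_{i-1}) / -4.
s_3 = (288 - 4(96)) / -4 = -96/-4 = 24
s_2 = (96 - 4(24)) / -4 = 0/-4 = 0
s_1 = (24 - 4(0)) / -4 = 24/-4 = -6
s_0 = (0 - 4(-6)) / -4 = 24/-4 = -6

-6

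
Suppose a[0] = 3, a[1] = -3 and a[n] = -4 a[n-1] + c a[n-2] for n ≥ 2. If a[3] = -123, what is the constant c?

a[2] = 12 + 3c
a[3] = -48 - 15c
So -48 - 15c = -123, giving c = 5.

5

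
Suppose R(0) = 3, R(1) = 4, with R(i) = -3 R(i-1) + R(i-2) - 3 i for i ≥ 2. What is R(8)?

-16989

R(2) = -3*4 + 3 - 6 = -15
R(3) = -3*(-15) + 4 - 9 = 40
R(4) = -3*40 + (-15) - 12 = -147
R(5) = -3*(-147) + 40 - 15 = 466
R(6) = -3*466 + (-147) - 18 = -1563
R(7) = -3*(-1563) + 466 - 21 = 5134
R(8) = -3*5134 + (-1563) - 24 = -16989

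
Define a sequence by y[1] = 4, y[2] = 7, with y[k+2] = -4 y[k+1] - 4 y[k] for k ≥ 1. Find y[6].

1072

y[3] = -4(7) - 4(4) = -44
y[4] = -4(-44) - 4(7) = 148
y[5] = -4(148) - 4(-44) = -416
y[6] = -4(-416) - 4(148) = 1072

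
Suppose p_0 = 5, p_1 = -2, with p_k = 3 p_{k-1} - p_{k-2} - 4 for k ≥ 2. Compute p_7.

-2402

p_2 = 3*(-2) - 5 - 4 = -15
p_3 = 3*(-15) - (-2) - 4 = -47
p_4 = 3*(-47) - (-15) - 4 = -130
p_5 = 3*(-130) - (-47) - 4 = -347
p_6 = 3*(-347) - (-130) - 4 = -915
p_7 = 3*(-915) - (-347) - 4 = -2402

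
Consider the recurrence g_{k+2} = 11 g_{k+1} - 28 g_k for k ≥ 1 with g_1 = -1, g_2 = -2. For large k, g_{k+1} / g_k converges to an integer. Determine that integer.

The characteristic equation is r^2 - 11r + 28 = 0, which factors as (r - 7)(r - 4) = 0.
So the roots are 7 and 4. Since |7| > |4| and the coefficient of 7^k is non-zero, the ratio tends to 7.

7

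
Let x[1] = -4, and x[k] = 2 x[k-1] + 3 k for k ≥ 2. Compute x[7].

x[2] = 2·(-4) + 6 = -2
x[3] = 2·(-2) + 9 = 5
x[4] = 2·5 + 12 = 22
x[5] = 2·22 + 15 = 59
x[6] = 2·59 + 18 = 136
x[7] = 2·136 + 21 = 293

293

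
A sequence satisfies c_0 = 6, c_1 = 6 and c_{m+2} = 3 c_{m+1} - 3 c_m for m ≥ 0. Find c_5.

c_2 = 3(6) - 3(6) = 0
c_3 = 3(0) - 3(6) = -18
c_4 = 3(-18) - 3(0) = -54
c_5 = 3(-54) - 3(-18) = -108

-108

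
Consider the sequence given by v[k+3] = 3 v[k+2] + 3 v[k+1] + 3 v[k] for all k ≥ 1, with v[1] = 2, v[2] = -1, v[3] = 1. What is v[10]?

v[4] = 3·1 + 3·(-1) + 3·2 = 6
v[5] = 3·6 + 3·1 + 3·(-1) = 18
v[6] = 3·18 + 3·6 + 3·1 = 75
v[7] = 3·75 + 3·18 + 3·6 = 297
v[8] = 3·297 + 3·75 + 3·18 = 1170
v[9] = 3·1170 + 3·297 + 3·75 = 4626
v[10] = 3·4626 + 3·1170 + 3·297 = 18279

18279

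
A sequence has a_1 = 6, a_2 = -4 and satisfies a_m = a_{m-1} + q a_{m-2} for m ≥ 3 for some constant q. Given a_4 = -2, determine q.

1

a_3 = -4 + 6q
a_4 = -4 + 2q
So -4 + 2q = -2, giving q = 1.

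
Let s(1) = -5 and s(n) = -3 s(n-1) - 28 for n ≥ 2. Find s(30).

-137260754729773

The fixed point is -28/(1 + 3) = -7, so s(n) + 7 = -3(s(n-1) + 7).
Hence s(n) = 2·(-3)^{n-1} - 7.
s(30) = 2·(-3)^{29} - 7 = 2·-68630377364883 - 7 = -137260754729773.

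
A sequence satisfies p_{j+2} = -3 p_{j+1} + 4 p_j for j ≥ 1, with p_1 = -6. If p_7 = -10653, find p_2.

Let p_2 = w.
p_3 = -24 - 3w
p_4 = 72 + 13w
p_5 = -312 - 51w
p_6 = 1224 + 205w
p_7 = -4920 - 819w
So -4920 - 819w = -10653, giving w = 7.

7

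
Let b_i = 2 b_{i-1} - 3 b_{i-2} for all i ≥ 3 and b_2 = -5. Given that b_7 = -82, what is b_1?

Let b_1 = x.
b_3 = -10 - 3x
b_4 = -5 - 6x
b_5 = 20 - 3x
b_6 = 55 + 12x
b_7 = 50 + 33x
So 50 + 33x = -82, giving x = -4.

-4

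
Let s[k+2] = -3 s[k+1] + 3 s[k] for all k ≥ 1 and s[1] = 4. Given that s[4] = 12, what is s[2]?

Let s[2] = w.
s[3] = 12 - 3w
s[4] = -36 + 12w
So -36 + 12w = 12, giving w = 4.

4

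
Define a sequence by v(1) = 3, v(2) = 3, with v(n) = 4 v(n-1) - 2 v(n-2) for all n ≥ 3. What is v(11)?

v(3) = 4*3 - 2*3 = 6
v(4) = 4*6 - 2*3 = 18
v(5) = 4*18 - 2*6 = 60
v(6) = 4*60 - 2*18 = 204
v(7) = 4*204 - 2*60 = 696
v(8) = 4*696 - 2*204 = 2376
v(9) = 4*2376 - 2*696 = 8112
v(10) = 4*8112 - 2*2376 = 27696
v(11) = 4*27696 - 2*8112 = 94560

94560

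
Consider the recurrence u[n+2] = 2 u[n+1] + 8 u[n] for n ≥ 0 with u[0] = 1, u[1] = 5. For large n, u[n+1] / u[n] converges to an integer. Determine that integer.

4

The characteristic equation is r^2 - 2r - 8 = 0, which factors as (r - 4)(r + 2) = 0.
So the roots are 4 and -2. Since |4| > |-2| and the coefficient of 4^n is non-zero, the ratio tends to 4.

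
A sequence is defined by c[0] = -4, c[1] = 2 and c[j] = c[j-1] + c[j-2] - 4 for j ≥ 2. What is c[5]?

-30

c[2] = 2 + (-4) - 4 = -6
c[3] = (-6) + 2 - 4 = -8
c[4] = (-8) + (-6) - 4 = -18
c[5] = (-18) + (-8) - 4 = -30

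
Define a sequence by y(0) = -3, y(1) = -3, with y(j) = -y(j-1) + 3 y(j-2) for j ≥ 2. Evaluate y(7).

69

y(2) = -(-3) + 3(-3) = -6
y(3) = -(-6) + 3(-3) = -3
y(4) = -(-3) + 3(-6) = -15
y(5) = -(-15) + 3(-3) = 6
y(6) = -6 + 3(-15) = -51
y(7) = -(-51) + 3(6) = 69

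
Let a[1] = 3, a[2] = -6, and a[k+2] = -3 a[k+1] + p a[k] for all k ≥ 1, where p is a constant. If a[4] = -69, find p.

a[3] = 18 + 3p
a[4] = -54 - 15p
So -54 - 15p = -69, giving p = 1.

1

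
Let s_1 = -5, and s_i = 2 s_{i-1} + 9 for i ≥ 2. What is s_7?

s_2 = 2*(-5) + 9 = -1
s_3 = 2*(-1) + 9 = 7
s_4 = 2*7 + 9 = 23
s_5 = 2*23 + 9 = 55
s_6 = 2*55 + 9 = 119
s_7 = 2*119 + 9 = 247

247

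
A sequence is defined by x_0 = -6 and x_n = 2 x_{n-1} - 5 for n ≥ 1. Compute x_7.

-1403

x_1 = 2(-6) - 5 = -17
x_2 = 2(-17) - 5 = -39
x_3 = 2(-39) - 5 = -83
x_4 = 2(-83) - 5 = -171
x_5 = 2(-171) - 5 = -347
x_6 = 2(-347) - 5 = -699
x_7 = 2(-699) - 5 = -1403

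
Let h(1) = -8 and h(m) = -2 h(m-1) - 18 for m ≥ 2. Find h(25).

The fixed point is -18/(1 + 2) = -6, so h(m) + 6 = -2(h(m-1) + 6).
Hence h(m) = -2·(-2)^{m-1} - 6.
h(25) = -2·(-2)^{24} - 6 = -2·16777216 - 6 = -33554438.

-33554438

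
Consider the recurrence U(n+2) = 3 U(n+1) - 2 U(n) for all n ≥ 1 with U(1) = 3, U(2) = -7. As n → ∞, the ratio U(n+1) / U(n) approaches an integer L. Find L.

The characteristic equation is r^2 - 3r + 2 = 0, which factors as (r - 2)(r - 1) = 0.
So the roots are 2 and 1. Since |2| > |1| and the coefficient of 2^n is non-zero, the ratio tends to 2.

2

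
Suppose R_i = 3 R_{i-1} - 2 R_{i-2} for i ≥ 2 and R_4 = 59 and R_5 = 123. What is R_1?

Rearranging, R_{i-2} = (R_i - 3 R_{i-1}) / -2.
R_3 = (123 - 3*59) / -2 = -54/-2 = 27
R_2 = (59 - 3*27) / -2 = -22/-2 = 11
R_1 = (27 - 3*11) / -2 = -6/-2 = 3

3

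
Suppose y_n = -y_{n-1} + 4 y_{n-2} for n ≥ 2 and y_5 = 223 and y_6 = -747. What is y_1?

Rearranging, y_{n-2} = (y_n + y_{n-1}) / 4.
y_4 = (-747 + 223) / 4 = -524/4 = -131
y_3 = (223 + (-131)) / 4 = 92/4 = 23
y_2 = (-131 + 23) / 4 = -108/4 = -27
y_1 = (23 + (-27)) / 4 = -4/4 = -1

-1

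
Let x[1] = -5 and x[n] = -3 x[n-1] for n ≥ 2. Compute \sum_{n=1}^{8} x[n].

x[2] = -3*(-5) = 15
x[3] = -3*15 = -45
x[4] = -3*(-45) = 135
x[5] = -3*135 = -405
x[6] = -3*(-405) = 1215
x[7] = -3*1215 = -3645
x[8] = -3*(-3645) = 10935
Sum = (-5) + 15 + (-45) + 135 + (-405) + 1215 + (-3645) + 10935 = 8200

8200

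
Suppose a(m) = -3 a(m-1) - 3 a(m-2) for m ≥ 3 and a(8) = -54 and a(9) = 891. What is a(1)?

Rearranging, a(m-2) = (a(m) + 3 a(m-1)) / -3.
a(7) = (891 + 3·(-54)) / -3 = 729/-3 = -243
a(6) = (-54 + 3·(-243)) / -3 = -783/-3 = 261
a(5) = (-243 + 3·261) / -3 = 540/-3 = -180
a(4) = (261 + 3·(-180)) / -3 = -279/-3 = 93
a(3) = (-180 + 3·93) / -3 = 99/-3 = -33
a(2) = (93 + 3·(-33)) / -3 = -6/-3 = 2
a(1) = (-33 + 3·2) / -3 = -27/-3 = 9

9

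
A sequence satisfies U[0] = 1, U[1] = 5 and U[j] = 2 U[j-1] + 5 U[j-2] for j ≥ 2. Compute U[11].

1083255

U[2] = 2(5) + 5(1) = 15
U[3] = 2(15) + 5(5) = 55
U[4] = 2(55) + 5(15) = 185
U[5] = 2(185) + 5(55) = 645
U[6] = 2(645) + 5(185) = 2215
U[7] = 2(2215) + 5(645) = 7655
U[8] = 2(7655) + 5(2215) = 26385
U[9] = 2(26385) + 5(7655) = 91045
U[10] = 2(91045) + 5(26385) = 314015
U[11] = 2(314015) + 5(91045) = 1083255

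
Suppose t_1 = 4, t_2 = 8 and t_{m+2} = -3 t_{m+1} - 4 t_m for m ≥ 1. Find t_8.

-1448

t_3 = -3·8 - 4·4 = -40
t_4 = -3·(-40) - 4·8 = 88
t_5 = -3·88 - 4·(-40) = -104
t_6 = -3·(-104) - 4·88 = -40
t_7 = -3·(-40) - 4·(-104) = 536
t_8 = -3·536 - 4·(-40) = -1448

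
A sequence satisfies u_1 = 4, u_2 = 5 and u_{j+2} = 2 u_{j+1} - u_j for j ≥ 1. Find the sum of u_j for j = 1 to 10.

u_3 = 2·5 - 4 = 6
u_4 = 2·6 - 5 = 7
u_5 = 2·7 - 6 = 8
u_6 = 2·8 - 7 = 9
u_7 = 2·9 - 8 = 10
u_8 = 2·10 - 9 = 11
u_9 = 2·11 - 10 = 12
u_{10} = 2·12 - 11 = 13
Sum = 4 + 5 + 6 + 7 + 8 + 9 + 10 + 11 + 12 + 13 = 85

85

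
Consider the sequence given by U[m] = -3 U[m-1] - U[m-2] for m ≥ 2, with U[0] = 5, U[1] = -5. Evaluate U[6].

445

U[2] = -3*(-5) - 5 = 10
U[3] = -3*10 - (-5) = -25
U[4] = -3*(-25) - 10 = 65
U[5] = -3*65 - (-25) = -170
U[6] = -3*(-170) - 65 = 445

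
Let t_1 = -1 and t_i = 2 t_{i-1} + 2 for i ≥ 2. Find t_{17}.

The fixed point is 2/(1 - 2) = -2, so t_i + 2 = 2(t_{i-1} + 2).
Hence t_i = 1·2^{i-1} - 2.
t_{17} = 1·2^{16} - 2 = 1·65536 - 2 = 65534.

65534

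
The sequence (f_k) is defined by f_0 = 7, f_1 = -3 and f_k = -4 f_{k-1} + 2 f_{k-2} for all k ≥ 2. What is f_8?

f_2 = -4*(-3) + 2*7 = 26
f_3 = -4*26 + 2*(-3) = -110
f_4 = -4*(-110) + 2*26 = 492
f_5 = -4*492 + 2*(-110) = -2188
f_6 = -4*(-2188) + 2*492 = 9736
f_7 = -4*9736 + 2*(-2188) = -43320
f_8 = -4*(-43320) + 2*9736 = 192752

192752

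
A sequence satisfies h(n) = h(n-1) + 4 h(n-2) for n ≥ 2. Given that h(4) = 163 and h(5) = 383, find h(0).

5

Rearranging, h(n-2) = (h(n) - h(n-1)) / 4.
h(3) = (383 - 163) / 4 = 220/4 = 55
h(2) = (163 - 55) / 4 = 108/4 = 27
h(1) = (55 - 27) / 4 = 28/4 = 7
h(0) = (27 - 7) / 4 = 20/4 = 5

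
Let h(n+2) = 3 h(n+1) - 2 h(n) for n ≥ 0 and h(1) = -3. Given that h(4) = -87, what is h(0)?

3

Let h(0) = y.
h(2) = -9 - 2y
h(3) = -21 - 6y
h(4) = -45 - 14y
So -45 - 14y = -87, giving y = 3.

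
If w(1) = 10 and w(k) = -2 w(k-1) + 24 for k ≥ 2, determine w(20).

The fixed point is 24/(1 + 2) = 8, so w(k) - 8 = -2(w(k-1) - 8).
Hence w(k) = 2·(-2)^{k-1} + 8.
w(20) = 2·(-2)^{19} + 8 = 2·-524288 + 8 = -1048568.

-1048568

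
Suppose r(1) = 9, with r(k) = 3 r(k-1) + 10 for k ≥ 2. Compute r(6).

3397

r(2) = 3·9 + 10 = 37
r(3) = 3·37 + 10 = 121
r(4) = 3·121 + 10 = 373
r(5) = 3·373 + 10 = 1129
r(6) = 3·1129 + 10 = 3397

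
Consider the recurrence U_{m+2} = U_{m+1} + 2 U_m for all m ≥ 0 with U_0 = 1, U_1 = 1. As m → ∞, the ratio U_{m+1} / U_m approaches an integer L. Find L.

The characteristic equation is r^2 - r - 2 = 0, which factors as (r - 2)(r + 1) = 0.
So the roots are 2 and -1. Since |2| > |-1| and the coefficient of 2^m is non-zero, the ratio tends to 2.

2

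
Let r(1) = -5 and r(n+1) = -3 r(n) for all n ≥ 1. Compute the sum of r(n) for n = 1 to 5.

-305

r(2) = -3·(-5) = 15
r(3) = -3·15 = -45
r(4) = -3·(-45) = 135
r(5) = -3·135 = -405
Sum = (-5) + 15 + (-45) + 135 + (-405) = -305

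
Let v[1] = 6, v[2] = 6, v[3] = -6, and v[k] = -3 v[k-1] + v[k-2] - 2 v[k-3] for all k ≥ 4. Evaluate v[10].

26316

v[4] = -3*(-6) + 6 - 2*6 = 12
v[5] = -3*12 + (-6) - 2*6 = -54
v[6] = -3*(-54) + 12 - 2*(-6) = 186
v[7] = -3*186 + (-54) - 2*12 = -636
v[8] = -3*(-636) + 186 - 2*(-54) = 2202
v[9] = -3*2202 + (-636) - 2*186 = -7614
v[10] = -3*(-7614) + 2202 - 2*(-636) = 26316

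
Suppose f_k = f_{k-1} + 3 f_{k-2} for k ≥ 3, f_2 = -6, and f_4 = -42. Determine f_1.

-6

Let f_1 = x.
f_3 = -6 + 3x
f_4 = -24 + 3x
So -24 + 3x = -42, giving x = -6.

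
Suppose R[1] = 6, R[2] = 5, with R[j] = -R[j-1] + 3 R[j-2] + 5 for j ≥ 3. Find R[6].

R[3] = -5 + 3·6 + 5 = 18
R[4] = -18 + 3·5 + 5 = 2
R[5] = -2 + 3·18 + 5 = 57
R[6] = -57 + 3·2 + 5 = -46

-46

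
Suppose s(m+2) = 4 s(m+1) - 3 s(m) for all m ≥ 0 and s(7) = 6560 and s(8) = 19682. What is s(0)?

2

Rearranging, s(m-2) = (s(m) - 4 s(m-1)) / -3.
s(6) = (19682 - 4(6560)) / -3 = -6558/-3 = 2186
s(5) = (6560 - 4(2186)) / -3 = -2184/-3 = 728
s(4) = (2186 - 4(728)) / -3 = -726/-3 = 242
s(3) = (728 - 4(242)) / -3 = -240/-3 = 80
s(2) = (242 - 4(80)) / -3 = -78/-3 = 26
s(1) = (80 - 4(26)) / -3 = -24/-3 = 8
s(0) = (26 - 4(8)) / -3 = -6/-3 = 2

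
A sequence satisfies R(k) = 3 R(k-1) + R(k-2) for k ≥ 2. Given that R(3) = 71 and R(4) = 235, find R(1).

Rearranging, R(k-2) = R(k) - 3 R(k-1).
R(2) = 235 - 3·71 = 22
R(1) = 71 - 3·22 = 5

5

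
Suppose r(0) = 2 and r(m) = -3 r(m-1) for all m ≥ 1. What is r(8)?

13122

r(1) = -3*2 = -6
r(2) = -3*(-6) = 18
r(3) = -3*18 = -54
r(4) = -3*(-54) = 162
r(5) = -3*162 = -486
r(6) = -3*(-486) = 1458
r(7) = -3*1458 = -4374
r(8) = -3*(-4374) = 13122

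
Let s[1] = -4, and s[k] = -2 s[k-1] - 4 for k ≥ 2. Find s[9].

-684

s[2] = -2*(-4) - 4 = 4
s[3] = -2*4 - 4 = -12
s[4] = -2*(-12) - 4 = 20
s[5] = -2*20 - 4 = -44
s[6] = -2*(-44) - 4 = 84
s[7] = -2*84 - 4 = -172
s[8] = -2*(-172) - 4 = 340
s[9] = -2*340 - 4 = -684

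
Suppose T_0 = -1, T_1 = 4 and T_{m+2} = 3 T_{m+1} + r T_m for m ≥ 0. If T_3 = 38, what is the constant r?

T_2 = 12 - r
T_3 = 36 + r
So 36 + r = 38, giving r = 2.

2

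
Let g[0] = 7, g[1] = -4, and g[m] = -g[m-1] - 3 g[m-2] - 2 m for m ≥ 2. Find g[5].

-119

g[2] = -(-4) - 3*7 - 4 = -21
g[3] = -(-21) - 3*(-4) - 6 = 27
g[4] = -27 - 3*(-21) - 8 = 28
g[5] = -28 - 3*27 - 10 = -119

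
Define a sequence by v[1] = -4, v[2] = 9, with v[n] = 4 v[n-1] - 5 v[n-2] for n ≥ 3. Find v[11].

-52024

v[3] = 4·9 - 5·(-4) = 56
v[4] = 4·56 - 5·9 = 179
v[5] = 4·179 - 5·56 = 436
v[6] = 4·436 - 5·179 = 849
v[7] = 4·849 - 5·436 = 1216
v[8] = 4·1216 - 5·849 = 619
v[9] = 4·619 - 5·1216 = -3604
v[10] = 4·(-3604) - 5·619 = -17511
v[11] = 4·(-17511) - 5·(-3604) = -52024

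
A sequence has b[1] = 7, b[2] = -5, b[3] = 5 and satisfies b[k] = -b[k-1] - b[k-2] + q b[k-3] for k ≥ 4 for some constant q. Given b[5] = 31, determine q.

b[4] = 7q
b[5] = -5 - 12q
So -5 - 12q = 31, giving q = -3.

-3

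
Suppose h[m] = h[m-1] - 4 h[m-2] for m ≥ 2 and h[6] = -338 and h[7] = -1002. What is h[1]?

-6

Rearranging, h[m-2] = (h[m] - h[m-1]) / -4.
h[5] = (-1002 - (-338)) / -4 = -664/-4 = 166
h[4] = (-338 - 166) / -4 = -504/-4 = 126
h[3] = (166 - 126) / -4 = 40/-4 = -10
h[2] = (126 - (-10)) / -4 = 136/-4 = -34
h[1] = (-10 - (-34)) / -4 = 24/-4 = -6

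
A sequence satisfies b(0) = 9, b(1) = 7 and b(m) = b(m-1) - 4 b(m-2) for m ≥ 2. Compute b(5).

287

b(2) = 7 - 4(9) = -29
b(3) = (-29) - 4(7) = -57
b(4) = (-57) - 4(-29) = 59
b(5) = 59 - 4(-57) = 287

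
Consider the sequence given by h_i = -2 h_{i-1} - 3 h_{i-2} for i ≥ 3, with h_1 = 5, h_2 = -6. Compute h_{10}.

402

h_3 = -2*(-6) - 3*5 = -3
h_4 = -2*(-3) - 3*(-6) = 24
h_5 = -2*24 - 3*(-3) = -39
h_6 = -2*(-39) - 3*24 = 6
h_7 = -2*6 - 3*(-39) = 105
h_8 = -2*105 - 3*6 = -228
h_9 = -2*(-228) - 3*105 = 141
h_{10} = -2*141 - 3*(-228) = 402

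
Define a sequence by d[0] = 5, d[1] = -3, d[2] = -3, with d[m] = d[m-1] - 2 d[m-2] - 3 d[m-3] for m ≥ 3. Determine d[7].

d[3] = (-3) - 2*(-3) - 3*5 = -12
d[4] = (-12) - 2*(-3) - 3*(-3) = 3
d[5] = 3 - 2*(-12) - 3*(-3) = 36
d[6] = 36 - 2*3 - 3*(-12) = 66
d[7] = 66 - 2*36 - 3*3 = -15

-15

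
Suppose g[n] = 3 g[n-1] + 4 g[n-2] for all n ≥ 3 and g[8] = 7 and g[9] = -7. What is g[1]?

Rearranging, g[n-2] = (g[n] - 3 g[n-1]) / 4.
g[7] = (-7 - 3·7) / 4 = -28/4 = -7
g[6] = (7 - 3·(-7)) / 4 = 28/4 = 7
g[5] = (-7 - 3·7) / 4 = -28/4 = -7
g[4] = (7 - 3·(-7)) / 4 = 28/4 = 7
g[3] = (-7 - 3·7) / 4 = -28/4 = -7
g[2] = (7 - 3·(-7)) / 4 = 28/4 = 7
g[1] = (-7 - 3·7) / 4 = -28/4 = -7

-7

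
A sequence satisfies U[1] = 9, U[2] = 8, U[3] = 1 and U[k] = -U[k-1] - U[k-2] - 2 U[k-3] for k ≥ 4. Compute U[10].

U[4] = -1 - 8 - 2(9) = -27
U[5] = -(-27) - 1 - 2(8) = 10
U[6] = -10 - (-27) - 2(1) = 15
U[7] = -15 - 10 - 2(-27) = 29
U[8] = -29 - 15 - 2(10) = -64
U[9] = -(-64) - 29 - 2(15) = 5
U[10] = -5 - (-64) - 2(29) = 1

1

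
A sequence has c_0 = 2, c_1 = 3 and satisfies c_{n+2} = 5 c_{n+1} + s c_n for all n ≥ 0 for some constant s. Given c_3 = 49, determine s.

c_2 = 15 + 2s
c_3 = 75 + 13s
So 75 + 13s = 49, giving s = -2.

-2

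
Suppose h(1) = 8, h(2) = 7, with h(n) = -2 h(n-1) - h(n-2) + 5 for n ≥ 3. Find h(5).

-42

h(3) = -2·7 - 8 + 5 = -17
h(4) = -2·(-17) - 7 + 5 = 32
h(5) = -2·32 - (-17) + 5 = -42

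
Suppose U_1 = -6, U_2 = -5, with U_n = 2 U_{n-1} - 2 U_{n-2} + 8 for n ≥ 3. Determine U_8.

U_3 = 2(-5) - 2(-6) + 8 = 10
U_4 = 2(10) - 2(-5) + 8 = 38
U_5 = 2(38) - 2(10) + 8 = 64
U_6 = 2(64) - 2(38) + 8 = 60
U_7 = 2(60) - 2(64) + 8 = 0
U_8 = 2(0) - 2(60) + 8 = -112

-112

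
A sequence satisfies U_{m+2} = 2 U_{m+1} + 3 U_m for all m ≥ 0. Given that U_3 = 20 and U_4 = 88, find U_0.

Rearranging, U_{m-2} = (U_m - 2 U_{m-1}) / 3.
U_2 = (88 - 2*20) / 3 = 48/3 = 16
U_1 = (20 - 2*16) / 3 = -12/3 = -4
U_0 = (16 - 2*(-4)) / 3 = 24/3 = 8

8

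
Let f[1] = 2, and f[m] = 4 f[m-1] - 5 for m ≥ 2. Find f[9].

21847

f[2] = 4(2) - 5 = 3
f[3] = 4(3) - 5 = 7
f[4] = 4(7) - 5 = 23
f[5] = 4(23) - 5 = 87
f[6] = 4(87) - 5 = 343
f[7] = 4(343) - 5 = 1367
f[8] = 4(1367) - 5 = 5463
f[9] = 4(5463) - 5 = 21847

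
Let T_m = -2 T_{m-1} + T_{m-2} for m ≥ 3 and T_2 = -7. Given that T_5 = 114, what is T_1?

Let T_1 = x.
T_3 = 14 + x
T_4 = -35 - 2x
T_5 = 84 + 5x
So 84 + 5x = 114, giving x = 6.

6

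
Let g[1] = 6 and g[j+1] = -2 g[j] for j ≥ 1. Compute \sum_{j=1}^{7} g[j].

258

g[2] = -2·6 = -12
g[3] = -2·(-12) = 24
g[4] = -2·24 = -48
g[5] = -2·(-48) = 96
g[6] = -2·96 = -192
g[7] = -2·(-192) = 384
Sum = 6 + (-12) + 24 + (-48) + 96 + (-192) + 384 = 258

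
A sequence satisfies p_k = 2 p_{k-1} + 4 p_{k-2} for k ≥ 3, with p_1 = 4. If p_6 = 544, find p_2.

2

Let p_2 = z.
p_3 = 16 + 2z
p_4 = 32 + 8z
p_5 = 128 + 24z
p_6 = 384 + 80z
So 384 + 80z = 544, giving z = 2.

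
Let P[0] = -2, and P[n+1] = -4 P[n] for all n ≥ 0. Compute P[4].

P[1] = -4*(-2) = 8
P[2] = -4*8 = -32
P[3] = -4*(-32) = 128
P[4] = -4*128 = -512

-512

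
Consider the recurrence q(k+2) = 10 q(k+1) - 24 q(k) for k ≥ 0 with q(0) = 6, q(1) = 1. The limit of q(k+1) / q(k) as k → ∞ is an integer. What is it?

The characteristic equation is r^2 - 10r + 24 = 0, which factors as (r - 6)(r - 4) = 0.
So the roots are 6 and 4. Since |6| > |4| and the coefficient of 6^k is non-zero, the ratio tends to 6.

6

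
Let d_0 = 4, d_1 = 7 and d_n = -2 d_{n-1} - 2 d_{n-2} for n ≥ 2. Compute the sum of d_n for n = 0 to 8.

7

d_2 = -2·7 - 2·4 = -22
d_3 = -2·(-22) - 2·7 = 30
d_4 = -2·30 - 2·(-22) = -16
d_5 = -2·(-16) - 2·30 = -28
d_6 = -2·(-28) - 2·(-16) = 88
d_7 = -2·88 - 2·(-28) = -120
d_8 = -2·(-120) - 2·88 = 64
Sum = 4 + 7 + (-22) + 30 + (-16) + (-28) + 88 + (-120) + 64 = 7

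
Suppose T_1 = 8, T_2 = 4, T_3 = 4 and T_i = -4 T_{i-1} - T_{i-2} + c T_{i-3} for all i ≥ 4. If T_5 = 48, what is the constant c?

T_4 = -20 + 8c
T_5 = 76 - 28c
So 76 - 28c = 48, giving c = 1.

1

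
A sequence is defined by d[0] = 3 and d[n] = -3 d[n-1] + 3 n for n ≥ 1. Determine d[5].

d[1] = -3·3 + 3 = -6
d[2] = -3·(-6) + 6 = 24
d[3] = -3·24 + 9 = -63
d[4] = -3·(-63) + 12 = 201
d[5] = -3·201 + 15 = -588

-588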